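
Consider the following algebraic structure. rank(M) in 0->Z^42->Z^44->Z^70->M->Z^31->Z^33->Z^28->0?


Alt sum=0:
(-1)^0*42 + (-1)^1*44 + (-1)^2*70 + (-1)^3*? + (-1)^4*31 + (-1)^5*33 + (-1)^6*28=0
rank(M)=94


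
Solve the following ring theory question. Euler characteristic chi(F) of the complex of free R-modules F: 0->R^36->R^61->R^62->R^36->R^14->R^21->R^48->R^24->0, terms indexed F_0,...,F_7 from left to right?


chi = sum (-1)^i * rank:
(-1)^0*36=36
(-1)^1*61=-61
(-1)^2*62=62
(-1)^3*36=-36
(-1)^4*14=14
(-1)^5*21=-21
(-1)^6*48=48
(-1)^7*24=-24
chi=18


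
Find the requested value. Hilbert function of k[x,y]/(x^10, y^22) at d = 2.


k[x,y], I = (x^10, y^22), d = 2
Need i < 10 and d-i < 22.
Range: 0 <= i <= 2.
H(2) = 3


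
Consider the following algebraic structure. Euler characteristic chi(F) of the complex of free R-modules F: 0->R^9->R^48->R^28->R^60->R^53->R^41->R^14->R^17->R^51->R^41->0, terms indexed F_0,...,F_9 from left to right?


chi = sum (-1)^i * rank:
(-1)^0*9=9
(-1)^1*48=-48
(-1)^2*28=28
(-1)^3*60=-60
(-1)^4*53=53
(-1)^5*41=-41
(-1)^6*14=14
(-1)^7*17=-17
(-1)^8*51=51
(-1)^9*41=-41
chi=-52


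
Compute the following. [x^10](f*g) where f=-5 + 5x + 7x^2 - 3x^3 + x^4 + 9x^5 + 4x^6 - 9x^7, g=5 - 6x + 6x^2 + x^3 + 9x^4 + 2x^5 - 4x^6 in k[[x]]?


[x^10] = sum a_i*b_j, i+j=10
  1*-4=-4
  9*2=18
  4*9=36
  -9*1=-9
Sum=41


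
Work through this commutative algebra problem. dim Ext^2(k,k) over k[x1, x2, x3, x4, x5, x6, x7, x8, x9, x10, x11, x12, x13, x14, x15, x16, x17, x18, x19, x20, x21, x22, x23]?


C(n,i)=C(23,2)=253


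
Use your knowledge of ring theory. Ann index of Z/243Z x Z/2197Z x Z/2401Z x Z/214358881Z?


Exponent = lcm of the cyclic orders; pairwise coprime => product.
3^5*13^3*7^4*11^8=243*2197*2401*214358881=274770416370200751


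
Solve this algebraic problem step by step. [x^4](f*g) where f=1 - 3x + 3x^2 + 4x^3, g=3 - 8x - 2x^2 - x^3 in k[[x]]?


[x^4] = sum a_i*b_j, i+j=4
  -3*-1=3
  3*-2=-6
  4*-8=-32
Sum=-35


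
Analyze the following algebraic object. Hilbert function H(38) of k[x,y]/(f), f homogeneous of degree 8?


H(t)=d for t>=d-1.
d=8, t=38
H(38)=8


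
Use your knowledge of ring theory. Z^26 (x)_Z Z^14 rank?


rank(M(x)N) = rank(M)*rank(N)
26*14 = 364


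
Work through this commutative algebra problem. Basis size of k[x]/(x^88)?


Basis: 1,x,...,x^87
dim=88


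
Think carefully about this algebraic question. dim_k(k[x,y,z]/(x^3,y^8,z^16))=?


Basis: x^iy^jz^k, i<3,j<8,k<16
3*8*16=384


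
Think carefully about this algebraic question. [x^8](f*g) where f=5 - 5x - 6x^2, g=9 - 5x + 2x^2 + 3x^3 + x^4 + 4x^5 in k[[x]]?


[x^8] = sum a_i*b_j, i+j=8
Sum=0


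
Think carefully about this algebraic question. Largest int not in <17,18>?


gcd(17,18)=1 => F=ab-a-b=17*18-17-18=306-35=271


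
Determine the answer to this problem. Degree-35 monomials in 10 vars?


C(d+n-1,n-1)=C(44,9)=708930508


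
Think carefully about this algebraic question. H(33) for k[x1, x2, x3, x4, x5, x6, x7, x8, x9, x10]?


C(d+n-1,n-1)=C(42,9)=445891810


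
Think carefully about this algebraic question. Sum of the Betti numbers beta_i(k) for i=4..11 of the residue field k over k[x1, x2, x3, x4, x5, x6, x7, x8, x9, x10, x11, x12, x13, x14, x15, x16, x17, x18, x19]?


Koszul resolution: beta_i(k)=C(n,i), n=19
C(19,4)=3876, C(19,5)=11628, C(19,6)=27132, C(19,7)=50388, C(19,8)=75582, C(19,9)=92378, C(19,10)=92378, C(19,11)=75582
Sum=428944


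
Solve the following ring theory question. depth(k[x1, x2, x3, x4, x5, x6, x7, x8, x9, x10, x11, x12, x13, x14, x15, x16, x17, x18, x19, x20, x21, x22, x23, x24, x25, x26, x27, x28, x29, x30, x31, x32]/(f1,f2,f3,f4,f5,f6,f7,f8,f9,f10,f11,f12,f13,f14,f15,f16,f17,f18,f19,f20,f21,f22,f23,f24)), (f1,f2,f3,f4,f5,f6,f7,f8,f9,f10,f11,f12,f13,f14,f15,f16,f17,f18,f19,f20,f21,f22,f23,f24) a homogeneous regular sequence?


depth(R)=32
depth(R/I)=32-24=8


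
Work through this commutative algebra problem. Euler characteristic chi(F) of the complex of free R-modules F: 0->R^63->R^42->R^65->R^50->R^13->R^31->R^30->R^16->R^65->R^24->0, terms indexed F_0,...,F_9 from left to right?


chi = sum (-1)^i * rank:
(-1)^0*63=63
(-1)^1*42=-42
(-1)^2*65=65
(-1)^3*50=-50
(-1)^4*13=13
(-1)^5*31=-31
(-1)^6*30=30
(-1)^7*16=-16
(-1)^8*65=65
(-1)^9*24=-24
chi=73


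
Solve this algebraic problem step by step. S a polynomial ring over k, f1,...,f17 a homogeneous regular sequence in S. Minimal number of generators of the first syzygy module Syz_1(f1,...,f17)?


Regular sequence => Koszul complex is the minimal free resolution.
Syz_1 minimally generated by Koszul relations f_i*e_j - f_j*e_i (i<j): mu(Syz_1) = beta_2 = C(m,2) = m(m-1)/2
m=17
17*16/2 = 136


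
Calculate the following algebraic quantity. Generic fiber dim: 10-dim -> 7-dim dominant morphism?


dim(fiber)=dim(X)-dim(Y)=10-7=3


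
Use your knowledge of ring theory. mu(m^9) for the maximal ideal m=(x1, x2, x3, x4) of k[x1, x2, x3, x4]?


Graded Nakayama: mu(m^d) = dim_k (m^d/m^(d+1)) = #degree-9 monomials in 4 vars
C(n+d-1,d)=C(12,9)=220


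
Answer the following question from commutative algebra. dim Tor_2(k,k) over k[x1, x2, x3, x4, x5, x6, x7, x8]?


Koszul: C(n,i)=C(8,2)=28


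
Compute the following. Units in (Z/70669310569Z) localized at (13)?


Local ring = Z/4826809Z.
phi(4826809) = 13^5*(13-1) = 4455516


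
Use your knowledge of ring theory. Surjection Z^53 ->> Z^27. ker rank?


rank(ker) = 53-27 = 26


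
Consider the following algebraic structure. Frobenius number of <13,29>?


gcd(13,29)=1 => F=ab-a-b=13*29-13-29=377-42=335


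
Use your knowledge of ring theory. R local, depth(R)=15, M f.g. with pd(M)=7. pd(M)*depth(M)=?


pd+depth=15
depth=15-7=8
pd*depth=7*8=56


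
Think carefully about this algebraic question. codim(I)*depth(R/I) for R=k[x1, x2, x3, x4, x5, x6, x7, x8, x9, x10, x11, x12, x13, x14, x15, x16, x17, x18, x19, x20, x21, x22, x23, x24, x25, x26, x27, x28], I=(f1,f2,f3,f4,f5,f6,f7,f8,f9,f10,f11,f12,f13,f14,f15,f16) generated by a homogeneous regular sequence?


codim=16, depth=dim(R/I)=28-16=12
Product=16*12=192


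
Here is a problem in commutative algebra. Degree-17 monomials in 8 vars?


C(d+n-1,n-1)=C(24,7)=346104


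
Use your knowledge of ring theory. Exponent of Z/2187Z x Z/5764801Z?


Exponent = lcm of the cyclic orders; pairwise coprime => product.
3^7*7^8=2187*5764801=12607619787


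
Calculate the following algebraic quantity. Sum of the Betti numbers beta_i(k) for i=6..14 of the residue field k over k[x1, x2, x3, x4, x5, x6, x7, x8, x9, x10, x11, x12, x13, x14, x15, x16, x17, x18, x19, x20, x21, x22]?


Koszul resolution: beta_i(k)=C(n,i), n=22
C(22,6)=74613, C(22,7)=170544, C(22,8)=319770, C(22,9)=497420, C(22,10)=646646, C(22,11)=705432, C(22,12)=646646, C(22,13)=497420, C(22,14)=319770
Sum=3878261


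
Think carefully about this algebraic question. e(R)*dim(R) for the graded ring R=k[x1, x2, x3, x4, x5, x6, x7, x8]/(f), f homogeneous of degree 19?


e(R)=deg(f)=19, dim(R)=8-1=7
e*dim=19*7=133


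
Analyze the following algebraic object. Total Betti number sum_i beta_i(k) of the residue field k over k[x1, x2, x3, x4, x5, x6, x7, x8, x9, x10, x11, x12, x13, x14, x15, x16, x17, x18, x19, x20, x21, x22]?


Koszul resolution: beta_i(k)=C(n,i), n=22
sum_i C(22,i) = 2^22 = 4194304


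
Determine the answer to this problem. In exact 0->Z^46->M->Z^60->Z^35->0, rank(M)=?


Alt sum=0:
(-1)^0*46 + (-1)^1*? + (-1)^2*60 + (-1)^3*35=0
rank(M)=71


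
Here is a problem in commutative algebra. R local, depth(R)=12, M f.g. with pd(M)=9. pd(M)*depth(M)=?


pd+depth=12
depth=12-9=3
pd*depth=9*3=27


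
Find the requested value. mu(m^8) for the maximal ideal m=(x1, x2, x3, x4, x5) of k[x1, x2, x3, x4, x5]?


Graded Nakayama: mu(m^d) = dim_k (m^d/m^(d+1)) = #degree-8 monomials in 5 vars
C(n+d-1,d)=C(12,8)=495


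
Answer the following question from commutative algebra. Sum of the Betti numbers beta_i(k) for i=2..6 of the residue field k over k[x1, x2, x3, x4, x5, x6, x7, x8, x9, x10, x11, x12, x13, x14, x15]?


Koszul resolution: beta_i(k)=C(n,i), n=15
C(15,2)=105, C(15,3)=455, C(15,4)=1365, C(15,5)=3003, C(15,6)=5005
Sum=9933


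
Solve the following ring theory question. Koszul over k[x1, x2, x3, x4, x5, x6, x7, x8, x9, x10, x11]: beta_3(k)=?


C(n,i)=C(11,3)=165


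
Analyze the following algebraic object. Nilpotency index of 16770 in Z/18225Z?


16770^k mod 18225:
k=1: 16770
k=2: 2925
k=3: 8775
k=4: 8100
k=5: 6075
k=6: 0
First zero at k = 6


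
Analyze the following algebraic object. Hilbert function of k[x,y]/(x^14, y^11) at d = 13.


k[x,y], I = (x^14, y^11), d = 13
Need i < 14 and d-i < 11.
Range: 3 <= i <= 13.
H(13) = 11


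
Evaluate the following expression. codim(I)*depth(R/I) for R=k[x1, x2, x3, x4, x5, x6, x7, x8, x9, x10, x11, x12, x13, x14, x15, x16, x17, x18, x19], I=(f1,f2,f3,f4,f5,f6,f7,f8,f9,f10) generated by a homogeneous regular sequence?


codim=10, depth=dim(R/I)=19-10=9
Product=10*9=90


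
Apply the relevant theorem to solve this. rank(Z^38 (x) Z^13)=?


rank(M(x)N) = rank(M)*rank(N)
38*13 = 494


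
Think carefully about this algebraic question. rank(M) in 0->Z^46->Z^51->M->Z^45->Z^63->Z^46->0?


Alt sum=0:
(-1)^0*46 + (-1)^1*51 + (-1)^2*? + (-1)^3*45 + (-1)^4*63 + (-1)^5*46=0
rank(M)=33


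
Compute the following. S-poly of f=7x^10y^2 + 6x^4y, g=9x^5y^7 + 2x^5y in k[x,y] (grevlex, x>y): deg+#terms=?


LT(f)=7x^10y^2, LT(g)=9x^5y^7
lcm(LM)=x^10y^7
S(f,g) (scaled by 63 to clear denominators) = 9y^5*f - 7x^5*g = -14x^10y + 54x^4y^6
2 terms, deg 11.
11+2=13


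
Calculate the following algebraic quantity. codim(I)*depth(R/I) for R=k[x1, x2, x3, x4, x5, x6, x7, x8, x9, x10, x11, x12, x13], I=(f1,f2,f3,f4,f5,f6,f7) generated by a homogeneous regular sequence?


codim=7, depth=dim(R/I)=13-7=6
Product=7*6=42


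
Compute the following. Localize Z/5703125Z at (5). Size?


5-primary part: 5703125=5^7*73
Size=5^7=78125


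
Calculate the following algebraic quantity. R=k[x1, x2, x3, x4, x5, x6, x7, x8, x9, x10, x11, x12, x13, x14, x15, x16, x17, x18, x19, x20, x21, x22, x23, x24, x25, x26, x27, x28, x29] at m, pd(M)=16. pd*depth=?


pd+depth=29
depth=29-16=13
pd*depth=16*13=208


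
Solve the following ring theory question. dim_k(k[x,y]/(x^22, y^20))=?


Basis: x^i*y^j, i<22, j<20
22*20=440


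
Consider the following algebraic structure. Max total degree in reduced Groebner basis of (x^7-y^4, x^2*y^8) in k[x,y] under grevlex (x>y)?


LT(f1)=x^7, LT(f2)=x^2y^8, lcm=x^7y^8
S(f1,f2) = y^8*f1 - x^5*f2 = -y^12
Reduced GB = {f1, f2, y^12}; degrees 7, 10, 12
Max = 12


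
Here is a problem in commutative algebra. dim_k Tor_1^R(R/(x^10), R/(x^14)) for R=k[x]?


Tor_1(R/I,R/J)=(I cap J)/IJ=(x^14)/(x^24)
dim=24-14=min(10,14)=10


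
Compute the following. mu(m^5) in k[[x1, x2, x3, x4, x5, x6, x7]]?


C(n+d-1,d)=C(11,5)=462


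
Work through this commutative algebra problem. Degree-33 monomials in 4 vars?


C(d+n-1,n-1)=C(36,3)=7140


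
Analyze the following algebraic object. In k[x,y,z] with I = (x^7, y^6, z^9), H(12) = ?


Need i<7, j<6, k<9 with i+j+k=12.
For each i, j ranges over max(0,12-i-8)..min(5,12-i):
  i=0: j in [4,5] -> 2
  i=1: j in [3,5] -> 3
  i=2: j in [2,5] -> 4
  i=3: j in [1,5] -> 5
  i=4: j in [0,5] -> 6
  i=5: j in [0,5] -> 6
  i=6: j in [0,5] -> 6
H(12) = 2+3+4+5+6+6+6 = 32


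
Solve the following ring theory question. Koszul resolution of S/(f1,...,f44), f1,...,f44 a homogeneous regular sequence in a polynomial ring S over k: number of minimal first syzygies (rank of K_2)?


Regular sequence => Koszul complex is the minimal free resolution.
Syz_1 minimally generated by Koszul relations f_i*e_j - f_j*e_i (i<j): mu(Syz_1) = beta_2 = C(m,2) = m(m-1)/2
m=44
44*43/2 = 946


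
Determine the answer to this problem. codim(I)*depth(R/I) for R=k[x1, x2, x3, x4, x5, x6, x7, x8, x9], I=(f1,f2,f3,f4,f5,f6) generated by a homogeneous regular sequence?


codim=6, depth=dim(R/I)=9-6=3
Product=6*3=18


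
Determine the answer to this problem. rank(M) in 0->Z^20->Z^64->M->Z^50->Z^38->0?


Alt sum=0:
(-1)^0*20 + (-1)^1*64 + (-1)^2*? + (-1)^3*50 + (-1)^4*38=0
rank(M)=56


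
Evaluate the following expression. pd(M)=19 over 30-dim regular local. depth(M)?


pd+depth=depth(R)=30
depth=30-19=11


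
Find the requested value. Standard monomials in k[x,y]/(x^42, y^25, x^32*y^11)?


k[x,y]/I, I = (x^42, y^25, x^32*y^11)
Rect: 42x25=1050. Corner: (42-32)x(25-11)=140.
dim = 1050-140 = 910


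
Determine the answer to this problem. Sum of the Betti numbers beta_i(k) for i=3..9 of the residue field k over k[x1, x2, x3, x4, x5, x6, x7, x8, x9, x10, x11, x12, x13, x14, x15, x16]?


Koszul resolution: beta_i(k)=C(n,i), n=16
C(16,3)=560, C(16,4)=1820, C(16,5)=4368, C(16,6)=8008, C(16,7)=11440, C(16,8)=12870, C(16,9)=11440
Sum=50506


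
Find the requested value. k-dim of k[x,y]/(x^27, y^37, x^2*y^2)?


k[x,y]/I, I = (x^27, y^37, x^2*y^2)
Rect: 27x37=999. Corner: (27-2)x(37-2)=875.
dim = 999-875 = 124


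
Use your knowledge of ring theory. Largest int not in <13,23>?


gcd(13,23)=1 => F=ab-a-b=13*23-13-23=299-36=263


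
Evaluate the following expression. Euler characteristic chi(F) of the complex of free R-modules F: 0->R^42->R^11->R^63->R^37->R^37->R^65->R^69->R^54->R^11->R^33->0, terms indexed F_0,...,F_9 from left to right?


chi = sum (-1)^i * rank:
(-1)^0*42=42
(-1)^1*11=-11
(-1)^2*63=63
(-1)^3*37=-37
(-1)^4*37=37
(-1)^5*65=-65
(-1)^6*69=69
(-1)^7*54=-54
(-1)^8*11=11
(-1)^9*33=-33
chi=22


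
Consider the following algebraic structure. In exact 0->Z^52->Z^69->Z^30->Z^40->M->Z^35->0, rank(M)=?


Alt sum=0:
(-1)^0*52 + (-1)^1*69 + (-1)^2*30 + (-1)^3*40 + (-1)^4*? + (-1)^5*35=0
rank(M)=62


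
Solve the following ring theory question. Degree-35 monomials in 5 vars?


C(d+n-1,n-1)=C(39,4)=82251


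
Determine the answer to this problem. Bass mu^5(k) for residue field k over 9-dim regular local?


C(n,i)=C(9,5)=126


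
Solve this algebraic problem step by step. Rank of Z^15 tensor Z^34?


rank(M(x)N) = rank(M)*rank(N)
15*34 = 510


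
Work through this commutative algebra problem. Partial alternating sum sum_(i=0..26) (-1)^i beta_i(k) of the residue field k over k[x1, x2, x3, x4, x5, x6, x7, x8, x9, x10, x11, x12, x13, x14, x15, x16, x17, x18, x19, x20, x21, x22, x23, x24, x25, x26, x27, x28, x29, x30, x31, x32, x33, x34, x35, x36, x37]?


Koszul resolution: beta_i(k)=C(n,i), n=37
sum_(i=0..p) (-1)^i C(n,i) = (-1)^p C(n-1,p)
(-1)^26*C(36,26) = (-1)^26*254186856 = 254186856


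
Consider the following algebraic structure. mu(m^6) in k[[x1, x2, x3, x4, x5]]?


C(n+d-1,d)=C(10,6)=210


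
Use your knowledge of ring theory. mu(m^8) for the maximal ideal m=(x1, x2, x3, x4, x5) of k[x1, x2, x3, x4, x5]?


Graded Nakayama: mu(m^d) = dim_k (m^d/m^(d+1)) = #degree-8 monomials in 5 vars
C(n+d-1,d)=C(12,8)=495


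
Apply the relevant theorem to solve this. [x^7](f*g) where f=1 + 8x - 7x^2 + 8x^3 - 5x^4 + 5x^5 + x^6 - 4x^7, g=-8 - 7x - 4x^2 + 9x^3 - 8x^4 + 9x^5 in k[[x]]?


[x^7] = sum a_i*b_j, i+j=7
  -7*9=-63
  8*-8=-64
  -5*9=-45
  5*-4=-20
  1*-7=-7
  -4*-8=32
Sum=-167


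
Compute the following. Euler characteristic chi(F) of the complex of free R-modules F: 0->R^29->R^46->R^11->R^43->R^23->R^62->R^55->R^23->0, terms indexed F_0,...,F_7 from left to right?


chi = sum (-1)^i * rank:
(-1)^0*29=29
(-1)^1*46=-46
(-1)^2*11=11
(-1)^3*43=-43
(-1)^4*23=23
(-1)^5*62=-62
(-1)^6*55=55
(-1)^7*23=-23
chi=-56


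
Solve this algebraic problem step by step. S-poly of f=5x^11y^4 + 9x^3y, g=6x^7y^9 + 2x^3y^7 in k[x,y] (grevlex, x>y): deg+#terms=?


LT(f)=5x^11y^4, LT(g)=6x^7y^9
lcm(LM)=x^11y^9
S(f,g) (scaled by 30 to clear denominators) = 6y^5*f - 5x^4*g = -10x^7y^7 + 54x^3y^6
2 terms, deg 14.
14+2=16


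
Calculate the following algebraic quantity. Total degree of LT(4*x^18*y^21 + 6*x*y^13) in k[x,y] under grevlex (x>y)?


LT: 4*x^18*y^21
deg_x=18, deg_y=21
Total=18+21=39


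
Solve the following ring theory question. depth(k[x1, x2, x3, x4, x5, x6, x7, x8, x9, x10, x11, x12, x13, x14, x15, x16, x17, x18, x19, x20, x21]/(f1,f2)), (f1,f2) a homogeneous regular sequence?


depth(R)=21
depth(R/I)=21-2=19


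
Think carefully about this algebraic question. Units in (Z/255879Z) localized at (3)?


Local ring = Z/19683Z.
phi(19683) = 3^8*(3-1) = 13122


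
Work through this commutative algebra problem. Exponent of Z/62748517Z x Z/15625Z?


Exponent = lcm of the cyclic orders; pairwise coprime => product.
13^7*5^6=62748517*15625=980445578125


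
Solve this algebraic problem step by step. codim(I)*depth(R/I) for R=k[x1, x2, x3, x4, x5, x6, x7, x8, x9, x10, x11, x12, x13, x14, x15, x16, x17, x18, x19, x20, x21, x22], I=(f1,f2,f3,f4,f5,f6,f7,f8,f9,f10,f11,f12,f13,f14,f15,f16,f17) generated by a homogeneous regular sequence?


codim=17, depth=dim(R/I)=22-17=5
Product=17*5=85


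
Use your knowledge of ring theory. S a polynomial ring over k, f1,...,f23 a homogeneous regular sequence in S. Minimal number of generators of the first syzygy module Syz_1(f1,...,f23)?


Regular sequence => Koszul complex is the minimal free resolution.
Syz_1 minimally generated by Koszul relations f_i*e_j - f_j*e_i (i<j): mu(Syz_1) = beta_2 = C(m,2) = m(m-1)/2
m=23
23*22/2 = 253


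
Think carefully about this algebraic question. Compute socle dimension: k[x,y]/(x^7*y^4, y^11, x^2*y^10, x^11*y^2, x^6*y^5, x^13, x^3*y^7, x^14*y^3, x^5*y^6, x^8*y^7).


Socle = ann(m) = span of standard monomials u with x*u, y*u in I (staircase corners).
Redundant generators: x^8*y^7, x^14*y^3
Minimal generators: x^13, x^11*y^2, x^7*y^4, x^6*y^5, x^5*y^6, x^3*y^7, x^2*y^10, y^11
Corners: xy^10, x^2y^9, x^4y^6, x^5y^5, x^6y^4, x^10y^3, x^12y
Socle dim=7


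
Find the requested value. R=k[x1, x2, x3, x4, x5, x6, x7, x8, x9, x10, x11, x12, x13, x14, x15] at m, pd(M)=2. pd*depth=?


pd+depth=15
depth=15-2=13
pd*depth=2*13=26


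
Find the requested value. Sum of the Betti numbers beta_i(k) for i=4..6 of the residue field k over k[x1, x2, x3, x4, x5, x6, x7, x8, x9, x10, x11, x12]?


Koszul resolution: beta_i(k)=C(n,i), n=12
C(12,4)=495, C(12,5)=792, C(12,6)=924
Sum=2211


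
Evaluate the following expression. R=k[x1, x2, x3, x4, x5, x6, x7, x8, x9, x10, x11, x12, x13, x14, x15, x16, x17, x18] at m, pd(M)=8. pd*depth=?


pd+depth=18
depth=18-8=10
pd*depth=8*10=80


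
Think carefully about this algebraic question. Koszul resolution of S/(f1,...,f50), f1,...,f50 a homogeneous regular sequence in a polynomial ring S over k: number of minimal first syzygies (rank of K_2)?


Regular sequence => Koszul complex is the minimal free resolution.
Syz_1 minimally generated by Koszul relations f_i*e_j - f_j*e_i (i<j): mu(Syz_1) = beta_2 = C(m,2) = m(m-1)/2
m=50
50*49/2 = 1225


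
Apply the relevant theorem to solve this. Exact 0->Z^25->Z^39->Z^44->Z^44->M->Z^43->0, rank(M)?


Alt sum=0:
(-1)^0*25 + (-1)^1*39 + (-1)^2*44 + (-1)^3*44 + (-1)^4*? + (-1)^5*43=0
rank(M)=57


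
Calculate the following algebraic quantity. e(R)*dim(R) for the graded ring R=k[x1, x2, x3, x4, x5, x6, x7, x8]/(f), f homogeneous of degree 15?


e(R)=deg(f)=15, dim(R)=8-1=7
e*dim=15*7=105


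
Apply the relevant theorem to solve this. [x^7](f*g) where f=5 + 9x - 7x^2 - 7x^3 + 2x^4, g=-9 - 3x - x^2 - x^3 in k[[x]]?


[x^7] = sum a_i*b_j, i+j=7
  2*-1=-2
Sum=-2


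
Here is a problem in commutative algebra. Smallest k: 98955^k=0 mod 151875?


98955^k mod 151875:
k=1: 98955
k=2: 103275
k=3: 60750
k=4: 0
First zero at k = 4


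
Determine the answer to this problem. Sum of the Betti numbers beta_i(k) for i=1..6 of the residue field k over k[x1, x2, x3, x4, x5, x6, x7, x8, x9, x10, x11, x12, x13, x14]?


Koszul resolution: beta_i(k)=C(n,i), n=14
C(14,1)=14, C(14,2)=91, C(14,3)=364, C(14,4)=1001, C(14,5)=2002, C(14,6)=3003
Sum=6475


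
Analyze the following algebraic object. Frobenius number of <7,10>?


gcd(7,10)=1 => F=ab-a-b=7*10-7-10=70-17=53


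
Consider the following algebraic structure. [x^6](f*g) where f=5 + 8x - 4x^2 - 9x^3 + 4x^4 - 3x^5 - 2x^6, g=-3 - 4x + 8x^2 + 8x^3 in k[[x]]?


[x^6] = sum a_i*b_j, i+j=6
  -9*8=-72
  4*8=32
  -3*-4=12
  -2*-3=6
Sum=-22


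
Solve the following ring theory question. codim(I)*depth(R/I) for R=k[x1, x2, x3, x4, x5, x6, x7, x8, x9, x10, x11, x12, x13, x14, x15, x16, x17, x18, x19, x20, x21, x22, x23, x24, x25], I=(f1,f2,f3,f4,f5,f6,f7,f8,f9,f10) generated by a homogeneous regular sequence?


codim=10, depth=dim(R/I)=25-10=15
Product=10*15=150


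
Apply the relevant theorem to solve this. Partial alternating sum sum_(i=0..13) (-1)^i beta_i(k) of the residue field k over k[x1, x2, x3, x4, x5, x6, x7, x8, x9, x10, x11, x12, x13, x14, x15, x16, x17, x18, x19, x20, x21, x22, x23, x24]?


Koszul resolution: beta_i(k)=C(n,i), n=24
sum_(i=0..p) (-1)^i C(n,i) = (-1)^p C(n-1,p)
(-1)^13*C(23,13) = (-1)^13*1144066 = -1144066


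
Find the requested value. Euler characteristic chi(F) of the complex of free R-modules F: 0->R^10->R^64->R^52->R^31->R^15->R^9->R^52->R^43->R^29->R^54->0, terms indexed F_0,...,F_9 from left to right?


chi = sum (-1)^i * rank:
(-1)^0*10=10
(-1)^1*64=-64
(-1)^2*52=52
(-1)^3*31=-31
(-1)^4*15=15
(-1)^5*9=-9
(-1)^6*52=52
(-1)^7*43=-43
(-1)^8*29=29
(-1)^9*54=-54
chi=-43


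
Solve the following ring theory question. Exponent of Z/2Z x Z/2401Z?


Exponent = lcm of the cyclic orders; pairwise coprime => product.
2^1*7^4=2*2401=4802


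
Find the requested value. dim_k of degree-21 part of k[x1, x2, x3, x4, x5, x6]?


C(d+n-1,n-1)=C(26,5)=65780


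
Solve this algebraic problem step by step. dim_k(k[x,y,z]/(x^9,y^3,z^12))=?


Basis: x^iy^jz^k, i<9,j<3,k<12
9*3*12=324


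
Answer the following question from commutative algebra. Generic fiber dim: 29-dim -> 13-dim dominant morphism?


dim(fiber)=dim(X)-dim(Y)=29-13=16


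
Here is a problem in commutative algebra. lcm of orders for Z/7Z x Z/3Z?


Exponent = lcm of the cyclic orders; pairwise coprime => product.
7^1*3^1=7*3=21


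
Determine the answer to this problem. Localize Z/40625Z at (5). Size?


5-primary part: 40625=5^5*13
Size=5^5=3125


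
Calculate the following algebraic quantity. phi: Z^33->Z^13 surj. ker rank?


rank(ker) = 33-13 = 20


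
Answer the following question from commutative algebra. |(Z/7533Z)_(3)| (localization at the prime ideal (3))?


3-primary part: 7533=3^5*31
Size=3^5=243


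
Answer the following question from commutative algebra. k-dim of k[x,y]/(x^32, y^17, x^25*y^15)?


k[x,y]/I, I = (x^32, y^17, x^25*y^15)
Rect: 32x17=544. Corner: (32-25)x(17-15)=14.
dim = 544-14 = 530


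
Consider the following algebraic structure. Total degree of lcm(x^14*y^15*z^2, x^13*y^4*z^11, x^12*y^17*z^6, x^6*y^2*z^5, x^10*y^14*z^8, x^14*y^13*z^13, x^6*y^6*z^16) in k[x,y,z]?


lcm = componentwise max:
x: max(14,13,12,6,10,14,6)=14
y: max(15,4,17,2,14,13,6)=17
z: max(2,11,6,5,8,13,16)=16
Total=14+17+16=47


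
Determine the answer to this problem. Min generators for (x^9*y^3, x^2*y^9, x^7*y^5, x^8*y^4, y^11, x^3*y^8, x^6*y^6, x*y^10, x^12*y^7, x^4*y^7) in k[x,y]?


Remove redundant (divisible by others).
x^12*y^7 redundant.
Min: x^9*y^3, x^8*y^4, x^7*y^5, x^6*y^6, x^4*y^7, x^3*y^8, x^2*y^9, x*y^10, y^11
Count=9


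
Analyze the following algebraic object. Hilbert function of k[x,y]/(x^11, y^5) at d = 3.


k[x,y], I = (x^11, y^5), d = 3
Need i < 11 and d-i < 5.
Range: 0 <= i <= 3.
H(3) = 4


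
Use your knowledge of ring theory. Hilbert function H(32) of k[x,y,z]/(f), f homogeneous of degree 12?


C(34,2)-C(22,2)=561-231=330


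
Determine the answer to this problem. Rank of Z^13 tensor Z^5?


rank(M(x)N) = rank(M)*rank(N)
13*5 = 65


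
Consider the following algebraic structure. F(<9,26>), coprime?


gcd(9,26)=1 => F=ab-a-b=9*26-9-26=234-35=199


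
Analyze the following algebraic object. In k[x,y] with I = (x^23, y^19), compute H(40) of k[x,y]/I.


k[x,y], I = (x^23, y^19), d = 40
Need i < 23 and d-i < 19.
Range: 22 <= i <= 22.
H(40) = 1


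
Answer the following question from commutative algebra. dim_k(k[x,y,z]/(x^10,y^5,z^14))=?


Basis: x^iy^jz^k, i<10,j<5,k<14
10*5*14=700


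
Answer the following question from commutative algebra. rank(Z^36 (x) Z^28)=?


rank(M(x)N) = rank(M)*rank(N)
36*28 = 1008


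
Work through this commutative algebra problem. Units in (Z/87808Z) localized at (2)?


Local ring = Z/256Z.
phi(256) = 2^7*(2-1) = 128


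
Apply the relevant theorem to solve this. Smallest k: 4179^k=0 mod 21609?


4179^k mod 21609:
k=1: 4179
k=2: 3969
k=3: 12348
k=4: 0
First zero at k = 4


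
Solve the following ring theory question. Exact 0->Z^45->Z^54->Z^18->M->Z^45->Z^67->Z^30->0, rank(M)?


Alt sum=0:
(-1)^0*45 + (-1)^1*54 + (-1)^2*18 + (-1)^3*? + (-1)^4*45 + (-1)^5*67 + (-1)^6*30=0
rank(M)=17


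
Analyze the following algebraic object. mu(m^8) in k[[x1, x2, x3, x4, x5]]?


C(n+d-1,d)=C(12,8)=495


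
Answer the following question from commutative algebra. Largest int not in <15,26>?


gcd(15,26)=1 => F=ab-a-b=15*26-15-26=390-41=349


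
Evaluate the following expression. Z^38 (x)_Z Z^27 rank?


rank(M(x)N) = rank(M)*rank(N)
38*27 = 1026


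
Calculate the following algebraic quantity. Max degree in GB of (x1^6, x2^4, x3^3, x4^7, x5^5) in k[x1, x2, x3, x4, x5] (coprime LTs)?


Pure powers, coprime LTs => already GB.
Degrees: 6, 4, 3, 7, 5
Max=7


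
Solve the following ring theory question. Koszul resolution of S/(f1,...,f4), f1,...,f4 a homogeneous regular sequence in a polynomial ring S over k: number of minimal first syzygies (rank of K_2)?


Regular sequence => Koszul complex is the minimal free resolution.
Syz_1 minimally generated by Koszul relations f_i*e_j - f_j*e_i (i<j): mu(Syz_1) = beta_2 = C(m,2) = m(m-1)/2
m=4
4*3/2 = 6


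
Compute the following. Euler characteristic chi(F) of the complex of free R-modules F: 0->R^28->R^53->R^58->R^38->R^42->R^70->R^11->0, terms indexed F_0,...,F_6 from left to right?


chi = sum (-1)^i * rank:
(-1)^0*28=28
(-1)^1*53=-53
(-1)^2*58=58
(-1)^3*38=-38
(-1)^4*42=42
(-1)^5*70=-70
(-1)^6*11=11
chi=-22


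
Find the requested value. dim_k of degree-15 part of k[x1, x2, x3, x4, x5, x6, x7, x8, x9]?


C(d+n-1,n-1)=C(23,8)=490314


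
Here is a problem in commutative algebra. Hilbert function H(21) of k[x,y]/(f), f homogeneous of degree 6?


H(t)=d for t>=d-1.
d=6, t=21
H(21)=6


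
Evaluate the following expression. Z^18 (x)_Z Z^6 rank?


rank(M(x)N) = rank(M)*rank(N)
18*6 = 108


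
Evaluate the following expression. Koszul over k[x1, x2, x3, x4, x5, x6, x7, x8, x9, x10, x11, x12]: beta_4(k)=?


C(n,i)=C(12,4)=495


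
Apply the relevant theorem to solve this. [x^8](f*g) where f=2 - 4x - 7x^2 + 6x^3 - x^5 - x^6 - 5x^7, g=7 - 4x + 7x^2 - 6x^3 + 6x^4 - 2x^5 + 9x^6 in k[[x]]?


[x^8] = sum a_i*b_j, i+j=8
  -7*9=-63
  6*-2=-12
  -1*-6=6
  -1*7=-7
  -5*-4=20
Sum=-56


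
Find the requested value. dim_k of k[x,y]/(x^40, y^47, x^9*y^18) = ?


k[x,y]/I, I = (x^40, y^47, x^9*y^18)
Rect: 40x47=1880. Corner: (40-9)x(47-18)=899.
dim = 1880-899 = 981


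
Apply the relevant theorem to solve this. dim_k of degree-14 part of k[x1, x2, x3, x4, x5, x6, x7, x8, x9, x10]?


C(d+n-1,n-1)=C(23,9)=817190


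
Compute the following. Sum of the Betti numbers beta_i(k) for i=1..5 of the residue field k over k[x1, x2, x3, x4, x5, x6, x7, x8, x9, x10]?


Koszul resolution: beta_i(k)=C(n,i), n=10
C(10,1)=10, C(10,2)=45, C(10,3)=120, C(10,4)=210, C(10,5)=252
Sum=637


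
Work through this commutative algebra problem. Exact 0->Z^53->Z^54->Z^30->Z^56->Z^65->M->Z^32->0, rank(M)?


Alt sum=0:
(-1)^0*53 + (-1)^1*54 + (-1)^2*30 + (-1)^3*56 + (-1)^4*65 + (-1)^5*? + (-1)^6*32=0
rank(M)=70


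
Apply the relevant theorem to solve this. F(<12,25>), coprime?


gcd(12,25)=1 => F=ab-a-b=12*25-12-25=300-37=263


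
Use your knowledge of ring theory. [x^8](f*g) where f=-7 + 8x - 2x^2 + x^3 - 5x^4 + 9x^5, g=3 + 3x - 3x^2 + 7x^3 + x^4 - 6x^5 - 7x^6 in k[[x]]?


[x^8] = sum a_i*b_j, i+j=8
  -2*-7=14
  1*-6=-6
  -5*1=-5
  9*7=63
Sum=66


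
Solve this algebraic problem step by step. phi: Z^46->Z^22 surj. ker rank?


rank(ker) = 46-22 = 24


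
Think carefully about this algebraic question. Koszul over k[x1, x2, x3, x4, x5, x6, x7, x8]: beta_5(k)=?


C(n,i)=C(8,5)=56


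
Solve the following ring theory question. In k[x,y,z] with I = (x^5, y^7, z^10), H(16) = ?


Need i<5, j<7, k<10 with i+j+k=16.
For each i, j ranges over max(0,16-i-9)..min(6,16-i):
  i=0: j in [7,6] -> 0
  i=1: j in [6,6] -> 1
  i=2: j in [5,6] -> 2
  i=3: j in [4,6] -> 3
  i=4: j in [3,6] -> 4
H(16) = 0+1+2+3+4 = 10


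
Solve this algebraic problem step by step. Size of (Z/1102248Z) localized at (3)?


3-primary part: 1102248=3^9*56
Size=3^9=19683


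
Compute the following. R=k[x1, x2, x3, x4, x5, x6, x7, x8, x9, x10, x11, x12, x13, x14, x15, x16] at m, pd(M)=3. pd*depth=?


pd+depth=16
depth=16-3=13
pd*depth=3*13=39


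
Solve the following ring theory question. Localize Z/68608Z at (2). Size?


2-primary part: 68608=2^10*67
Size=2^10=1024


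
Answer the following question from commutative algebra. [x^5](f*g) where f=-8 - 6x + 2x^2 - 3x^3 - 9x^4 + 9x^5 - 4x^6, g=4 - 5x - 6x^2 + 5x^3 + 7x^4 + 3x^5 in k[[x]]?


[x^5] = sum a_i*b_j, i+j=5
  -8*3=-24
  -6*7=-42
  2*5=10
  -3*-6=18
  -9*-5=45
  9*4=36
Sum=43


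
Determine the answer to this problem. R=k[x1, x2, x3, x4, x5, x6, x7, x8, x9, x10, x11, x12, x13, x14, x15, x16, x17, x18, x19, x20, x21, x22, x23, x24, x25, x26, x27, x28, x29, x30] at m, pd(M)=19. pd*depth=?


pd+depth=30
depth=30-19=11
pd*depth=19*11=209


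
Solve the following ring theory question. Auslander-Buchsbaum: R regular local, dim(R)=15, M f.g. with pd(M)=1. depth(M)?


pd+depth=depth(R)=15
depth=15-1=14


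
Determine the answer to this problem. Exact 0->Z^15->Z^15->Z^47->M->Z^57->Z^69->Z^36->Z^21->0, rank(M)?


Alt sum=0:
(-1)^0*15 + (-1)^1*15 + (-1)^2*47 + (-1)^3*? + (-1)^4*57 + (-1)^5*69 + (-1)^6*36 + (-1)^7*21=0
rank(M)=50


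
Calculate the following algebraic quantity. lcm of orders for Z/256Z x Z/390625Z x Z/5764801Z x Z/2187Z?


Exponent = lcm of the cyclic orders; pairwise coprime => product.
2^8*5^8*7^8*3^7=256*390625*5764801*2187=1260761978700000000


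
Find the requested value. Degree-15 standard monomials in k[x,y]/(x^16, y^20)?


k[x,y], I = (x^16, y^20), d = 15
Need i < 16 and d-i < 20.
Range: 0 <= i <= 15.
H(15) = 16


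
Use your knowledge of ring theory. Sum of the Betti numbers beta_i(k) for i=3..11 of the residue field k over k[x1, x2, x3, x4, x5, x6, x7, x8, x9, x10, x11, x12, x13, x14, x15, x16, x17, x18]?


Koszul resolution: beta_i(k)=C(n,i), n=18
C(18,3)=816, C(18,4)=3060, C(18,5)=8568, C(18,6)=18564, C(18,7)=31824, C(18,8)=43758, C(18,9)=48620, C(18,10)=43758, C(18,11)=31824
Sum=230792


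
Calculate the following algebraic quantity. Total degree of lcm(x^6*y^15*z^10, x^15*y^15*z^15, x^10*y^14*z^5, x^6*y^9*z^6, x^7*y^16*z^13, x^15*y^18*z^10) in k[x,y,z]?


lcm = componentwise max:
x: max(6,15,10,6,7,15)=15
y: max(15,15,14,9,16,18)=18
z: max(10,15,5,6,13,10)=15
Total=15+18+15=48


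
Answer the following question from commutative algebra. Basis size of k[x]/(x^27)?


Basis: 1,x,...,x^26
dim=27


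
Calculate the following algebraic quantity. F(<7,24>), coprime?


gcd(7,24)=1 => F=ab-a-b=7*24-7-24=168-31=137


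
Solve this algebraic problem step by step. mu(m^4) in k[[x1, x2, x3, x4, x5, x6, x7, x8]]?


C(n+d-1,d)=C(11,4)=330


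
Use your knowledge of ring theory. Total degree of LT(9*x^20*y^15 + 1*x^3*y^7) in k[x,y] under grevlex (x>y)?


LT: 9*x^20*y^15
deg_x=20, deg_y=15
Total=20+15=35


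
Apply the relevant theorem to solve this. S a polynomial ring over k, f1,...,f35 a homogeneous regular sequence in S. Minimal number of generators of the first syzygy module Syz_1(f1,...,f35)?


Regular sequence => Koszul complex is the minimal free resolution.
Syz_1 minimally generated by Koszul relations f_i*e_j - f_j*e_i (i<j): mu(Syz_1) = beta_2 = C(m,2) = m(m-1)/2
m=35
35*34/2 = 595


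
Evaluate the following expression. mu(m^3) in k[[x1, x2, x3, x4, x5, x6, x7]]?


C(n+d-1,d)=C(9,3)=84


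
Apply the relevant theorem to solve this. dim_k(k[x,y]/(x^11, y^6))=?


Basis: x^i*y^j, i<11, j<6
11*6=66


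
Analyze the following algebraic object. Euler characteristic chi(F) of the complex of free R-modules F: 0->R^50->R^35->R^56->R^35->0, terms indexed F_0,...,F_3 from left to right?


chi = sum (-1)^i * rank:
(-1)^0*50=50
(-1)^1*35=-35
(-1)^2*56=56
(-1)^3*35=-35
chi=36


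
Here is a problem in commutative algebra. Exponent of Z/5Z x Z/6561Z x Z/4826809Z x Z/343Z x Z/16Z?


Exponent = lcm of the cyclic orders; pairwise coprime => product.
5^1*3^8*13^6*7^3*2^4=5*6561*4826809*343*16=868988959216560


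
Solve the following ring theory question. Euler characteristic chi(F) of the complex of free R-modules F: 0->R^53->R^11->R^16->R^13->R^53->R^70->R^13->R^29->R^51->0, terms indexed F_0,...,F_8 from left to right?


chi = sum (-1)^i * rank:
(-1)^0*53=53
(-1)^1*11=-11
(-1)^2*16=16
(-1)^3*13=-13
(-1)^4*53=53
(-1)^5*70=-70
(-1)^6*13=13
(-1)^7*29=-29
(-1)^8*51=51
chi=63


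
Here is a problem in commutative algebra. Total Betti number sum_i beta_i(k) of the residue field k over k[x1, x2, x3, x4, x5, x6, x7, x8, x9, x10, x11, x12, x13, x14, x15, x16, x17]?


Koszul resolution: beta_i(k)=C(n,i), n=17
sum_i C(17,i) = 2^17 = 131072


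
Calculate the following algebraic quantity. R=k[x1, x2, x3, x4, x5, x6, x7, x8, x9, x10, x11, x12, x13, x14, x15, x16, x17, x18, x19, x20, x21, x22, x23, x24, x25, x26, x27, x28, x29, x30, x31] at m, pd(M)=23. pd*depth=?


pd+depth=31
depth=31-23=8
pd*depth=23*8=184


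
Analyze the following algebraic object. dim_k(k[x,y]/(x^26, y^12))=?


Basis: x^i*y^j, i<26, j<12
26*12=312


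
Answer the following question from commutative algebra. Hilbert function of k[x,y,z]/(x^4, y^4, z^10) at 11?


Need i<4, j<4, k<10 with i+j+k=11.
For each i, j ranges over max(0,11-i-9)..min(3,11-i):
  i=0: j in [2,3] -> 2
  i=1: j in [1,3] -> 3
  i=2: j in [0,3] -> 4
  i=3: j in [0,3] -> 4
H(11) = 2+3+4+4 = 13


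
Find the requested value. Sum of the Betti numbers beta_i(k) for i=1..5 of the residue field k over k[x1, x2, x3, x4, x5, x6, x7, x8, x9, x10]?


Koszul resolution: beta_i(k)=C(n,i), n=10
C(10,1)=10, C(10,2)=45, C(10,3)=120, C(10,4)=210, C(10,5)=252
Sum=637


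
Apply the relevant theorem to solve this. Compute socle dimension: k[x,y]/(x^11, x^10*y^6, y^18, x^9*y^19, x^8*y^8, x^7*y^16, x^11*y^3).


Socle = ann(m) = span of standard monomials u with x*u, y*u in I (staircase corners).
Redundant generators: x^11*y^3, x^9*y^19
Minimal generators: x^11, x^10*y^6, x^8*y^8, x^7*y^16, y^18
Corners: x^6y^17, x^7y^15, x^9y^7, x^10y^5
Socle dim=4


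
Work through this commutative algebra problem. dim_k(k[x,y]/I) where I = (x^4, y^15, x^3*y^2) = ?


k[x,y]/I, I = (x^4, y^15, x^3*y^2)
Rect: 4x15=60. Corner: (4-3)x(15-2)=13.
dim = 60-13 = 47


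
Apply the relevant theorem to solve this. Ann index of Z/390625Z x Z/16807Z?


Exponent = lcm of the cyclic orders; pairwise coprime => product.
5^8*7^5=390625*16807=6565234375


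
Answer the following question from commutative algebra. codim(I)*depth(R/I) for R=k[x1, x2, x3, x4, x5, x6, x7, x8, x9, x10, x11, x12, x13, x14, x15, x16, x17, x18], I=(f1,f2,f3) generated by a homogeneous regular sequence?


codim=3, depth=dim(R/I)=18-3=15
Product=3*15=45


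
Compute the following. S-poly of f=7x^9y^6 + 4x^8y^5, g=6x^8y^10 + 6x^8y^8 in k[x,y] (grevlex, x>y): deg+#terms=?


LT(f)=7x^9y^6, LT(g)=6x^8y^10
lcm(LM)=x^9y^10
S(f,g) (scaled by 42 to clear denominators) = 6y^4*f - 7x*g = -42x^9y^8 + 24x^8y^9
2 terms, deg 17.
17+2=19


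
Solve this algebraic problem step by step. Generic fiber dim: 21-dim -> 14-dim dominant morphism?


dim(fiber)=dim(X)-dim(Y)=21-14=7


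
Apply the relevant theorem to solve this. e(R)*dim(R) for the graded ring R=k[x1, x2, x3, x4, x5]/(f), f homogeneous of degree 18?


e(R)=deg(f)=18, dim(R)=5-1=4
e*dim=18*4=72


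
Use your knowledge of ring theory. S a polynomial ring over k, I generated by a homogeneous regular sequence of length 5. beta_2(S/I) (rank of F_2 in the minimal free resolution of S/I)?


Regular sequence => Koszul complex is the minimal free resolution.
Syz_1 minimally generated by Koszul relations f_i*e_j - f_j*e_i (i<j): mu(Syz_1) = beta_2 = C(m,2) = m(m-1)/2
m=5
5*4/2 = 10


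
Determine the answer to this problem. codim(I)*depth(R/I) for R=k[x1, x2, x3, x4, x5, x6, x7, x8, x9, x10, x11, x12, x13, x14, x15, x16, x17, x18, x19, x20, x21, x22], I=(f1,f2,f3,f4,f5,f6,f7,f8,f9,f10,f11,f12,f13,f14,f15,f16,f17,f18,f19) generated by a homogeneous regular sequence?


codim=19, depth=dim(R/I)=22-19=3
Product=19*3=57


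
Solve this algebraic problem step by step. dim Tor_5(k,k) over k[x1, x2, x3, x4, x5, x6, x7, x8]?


Koszul: C(n,i)=C(8,5)=56


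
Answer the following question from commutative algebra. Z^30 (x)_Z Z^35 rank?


rank(M(x)N) = rank(M)*rank(N)
30*35 = 1050


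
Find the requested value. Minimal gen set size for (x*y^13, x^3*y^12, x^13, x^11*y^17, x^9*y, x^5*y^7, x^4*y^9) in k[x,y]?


Remove redundant (divisible by others).
x^11*y^17 redundant.
Min: x^13, x^9*y, x^5*y^7, x^4*y^9, x^3*y^12, x*y^13
Count=6


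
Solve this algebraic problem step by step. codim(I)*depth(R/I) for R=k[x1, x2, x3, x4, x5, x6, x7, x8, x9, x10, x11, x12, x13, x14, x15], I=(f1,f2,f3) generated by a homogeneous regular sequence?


codim=3, depth=dim(R/I)=15-3=12
Product=3*12=36


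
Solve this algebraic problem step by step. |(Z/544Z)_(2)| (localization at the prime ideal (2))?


2-primary part: 544=2^5*17
Size=2^5=32


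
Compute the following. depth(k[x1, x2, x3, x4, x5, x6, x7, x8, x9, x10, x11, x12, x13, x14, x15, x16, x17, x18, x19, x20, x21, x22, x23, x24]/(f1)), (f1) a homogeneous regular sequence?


depth(R)=24
depth(R/I)=24-1=23


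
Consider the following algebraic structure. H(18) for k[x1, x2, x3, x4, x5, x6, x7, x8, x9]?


C(d+n-1,n-1)=C(26,8)=1562275


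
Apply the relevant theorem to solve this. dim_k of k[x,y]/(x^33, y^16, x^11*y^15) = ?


k[x,y]/I, I = (x^33, y^16, x^11*y^15)
Rect: 33x16=528. Corner: (33-11)x(16-15)=22.
dim = 528-22 = 506


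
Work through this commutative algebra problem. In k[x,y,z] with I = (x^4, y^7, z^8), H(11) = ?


Need i<4, j<7, k<8 with i+j+k=11.
For each i, j ranges over max(0,11-i-7)..min(6,11-i):
  i=0: j in [4,6] -> 3
  i=1: j in [3,6] -> 4
  i=2: j in [2,6] -> 5
  i=3: j in [1,6] -> 6
H(11) = 3+4+5+6 = 18


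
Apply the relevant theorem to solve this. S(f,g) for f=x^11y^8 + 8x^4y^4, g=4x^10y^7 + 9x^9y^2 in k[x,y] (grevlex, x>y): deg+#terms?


LT(f)=x^11y^8, LT(g)=4x^10y^7
lcm(LM)=x^11y^8
S(f,g) (scaled by 4 to clear denominators) = 4*f - xy*g = -9x^10y^3 + 32x^4y^4
2 terms, deg 13.
13+2=15


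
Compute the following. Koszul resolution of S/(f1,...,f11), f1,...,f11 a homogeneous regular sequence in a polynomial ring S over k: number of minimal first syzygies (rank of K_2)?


Regular sequence => Koszul complex is the minimal free resolution.
Syz_1 minimally generated by Koszul relations f_i*e_j - f_j*e_i (i<j): mu(Syz_1) = beta_2 = C(m,2) = m(m-1)/2
m=11
11*10/2 = 55
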